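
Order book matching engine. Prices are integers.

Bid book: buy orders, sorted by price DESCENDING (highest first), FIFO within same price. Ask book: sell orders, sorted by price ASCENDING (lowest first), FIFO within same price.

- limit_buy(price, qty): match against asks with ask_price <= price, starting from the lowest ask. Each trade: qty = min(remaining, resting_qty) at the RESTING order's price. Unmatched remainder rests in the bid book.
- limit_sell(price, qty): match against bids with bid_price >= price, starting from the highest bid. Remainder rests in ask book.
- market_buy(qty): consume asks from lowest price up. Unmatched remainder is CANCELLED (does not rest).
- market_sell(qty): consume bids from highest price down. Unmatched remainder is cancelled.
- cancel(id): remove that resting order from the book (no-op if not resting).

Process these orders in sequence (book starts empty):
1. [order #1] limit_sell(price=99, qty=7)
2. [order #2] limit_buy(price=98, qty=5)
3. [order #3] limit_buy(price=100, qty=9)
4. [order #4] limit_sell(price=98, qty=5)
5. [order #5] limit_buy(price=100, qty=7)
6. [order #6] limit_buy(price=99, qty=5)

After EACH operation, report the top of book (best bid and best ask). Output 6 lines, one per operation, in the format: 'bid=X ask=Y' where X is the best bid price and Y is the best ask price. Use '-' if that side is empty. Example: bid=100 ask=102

After op 1 [order #1] limit_sell(price=99, qty=7): fills=none; bids=[-] asks=[#1:7@99]
After op 2 [order #2] limit_buy(price=98, qty=5): fills=none; bids=[#2:5@98] asks=[#1:7@99]
After op 3 [order #3] limit_buy(price=100, qty=9): fills=#3x#1:7@99; bids=[#3:2@100 #2:5@98] asks=[-]
After op 4 [order #4] limit_sell(price=98, qty=5): fills=#3x#4:2@100 #2x#4:3@98; bids=[#2:2@98] asks=[-]
After op 5 [order #5] limit_buy(price=100, qty=7): fills=none; bids=[#5:7@100 #2:2@98] asks=[-]
After op 6 [order #6] limit_buy(price=99, qty=5): fills=none; bids=[#5:7@100 #6:5@99 #2:2@98] asks=[-]

Answer: bid=- ask=99
bid=98 ask=99
bid=100 ask=-
bid=98 ask=-
bid=100 ask=-
bid=100 ask=-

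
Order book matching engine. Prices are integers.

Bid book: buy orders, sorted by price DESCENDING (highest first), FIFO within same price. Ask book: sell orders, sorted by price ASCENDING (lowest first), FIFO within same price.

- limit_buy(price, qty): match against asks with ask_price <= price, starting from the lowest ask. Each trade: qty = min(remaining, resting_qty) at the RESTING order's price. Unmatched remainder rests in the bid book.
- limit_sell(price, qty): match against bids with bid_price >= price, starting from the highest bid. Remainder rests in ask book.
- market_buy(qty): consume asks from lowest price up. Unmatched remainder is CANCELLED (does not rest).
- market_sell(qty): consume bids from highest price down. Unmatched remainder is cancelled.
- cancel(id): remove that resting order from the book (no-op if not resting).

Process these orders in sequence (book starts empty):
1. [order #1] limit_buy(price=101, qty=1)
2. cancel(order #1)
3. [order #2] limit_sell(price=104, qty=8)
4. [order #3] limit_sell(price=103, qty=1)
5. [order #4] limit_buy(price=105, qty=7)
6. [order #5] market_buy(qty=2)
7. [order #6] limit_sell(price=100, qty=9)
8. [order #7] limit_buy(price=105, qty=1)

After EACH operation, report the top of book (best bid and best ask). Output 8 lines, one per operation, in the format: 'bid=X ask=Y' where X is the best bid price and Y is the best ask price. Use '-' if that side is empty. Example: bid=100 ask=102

After op 1 [order #1] limit_buy(price=101, qty=1): fills=none; bids=[#1:1@101] asks=[-]
After op 2 cancel(order #1): fills=none; bids=[-] asks=[-]
After op 3 [order #2] limit_sell(price=104, qty=8): fills=none; bids=[-] asks=[#2:8@104]
After op 4 [order #3] limit_sell(price=103, qty=1): fills=none; bids=[-] asks=[#3:1@103 #2:8@104]
After op 5 [order #4] limit_buy(price=105, qty=7): fills=#4x#3:1@103 #4x#2:6@104; bids=[-] asks=[#2:2@104]
After op 6 [order #5] market_buy(qty=2): fills=#5x#2:2@104; bids=[-] asks=[-]
After op 7 [order #6] limit_sell(price=100, qty=9): fills=none; bids=[-] asks=[#6:9@100]
After op 8 [order #7] limit_buy(price=105, qty=1): fills=#7x#6:1@100; bids=[-] asks=[#6:8@100]

Answer: bid=101 ask=-
bid=- ask=-
bid=- ask=104
bid=- ask=103
bid=- ask=104
bid=- ask=-
bid=- ask=100
bid=- ask=100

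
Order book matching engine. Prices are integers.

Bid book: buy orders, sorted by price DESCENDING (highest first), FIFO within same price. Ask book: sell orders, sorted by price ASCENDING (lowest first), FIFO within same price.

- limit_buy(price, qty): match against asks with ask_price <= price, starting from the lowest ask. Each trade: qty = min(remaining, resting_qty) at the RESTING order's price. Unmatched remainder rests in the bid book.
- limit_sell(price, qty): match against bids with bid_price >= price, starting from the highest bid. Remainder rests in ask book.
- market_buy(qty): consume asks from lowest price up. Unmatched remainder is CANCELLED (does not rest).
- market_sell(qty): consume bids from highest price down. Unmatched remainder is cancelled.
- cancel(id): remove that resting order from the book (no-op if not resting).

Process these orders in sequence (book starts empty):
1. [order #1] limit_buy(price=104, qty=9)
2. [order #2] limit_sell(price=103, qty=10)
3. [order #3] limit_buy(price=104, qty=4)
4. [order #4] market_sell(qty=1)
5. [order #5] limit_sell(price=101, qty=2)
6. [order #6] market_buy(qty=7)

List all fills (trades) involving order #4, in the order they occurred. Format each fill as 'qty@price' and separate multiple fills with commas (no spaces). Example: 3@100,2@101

Answer: 1@104

Derivation:
After op 1 [order #1] limit_buy(price=104, qty=9): fills=none; bids=[#1:9@104] asks=[-]
After op 2 [order #2] limit_sell(price=103, qty=10): fills=#1x#2:9@104; bids=[-] asks=[#2:1@103]
After op 3 [order #3] limit_buy(price=104, qty=4): fills=#3x#2:1@103; bids=[#3:3@104] asks=[-]
After op 4 [order #4] market_sell(qty=1): fills=#3x#4:1@104; bids=[#3:2@104] asks=[-]
After op 5 [order #5] limit_sell(price=101, qty=2): fills=#3x#5:2@104; bids=[-] asks=[-]
After op 6 [order #6] market_buy(qty=7): fills=none; bids=[-] asks=[-]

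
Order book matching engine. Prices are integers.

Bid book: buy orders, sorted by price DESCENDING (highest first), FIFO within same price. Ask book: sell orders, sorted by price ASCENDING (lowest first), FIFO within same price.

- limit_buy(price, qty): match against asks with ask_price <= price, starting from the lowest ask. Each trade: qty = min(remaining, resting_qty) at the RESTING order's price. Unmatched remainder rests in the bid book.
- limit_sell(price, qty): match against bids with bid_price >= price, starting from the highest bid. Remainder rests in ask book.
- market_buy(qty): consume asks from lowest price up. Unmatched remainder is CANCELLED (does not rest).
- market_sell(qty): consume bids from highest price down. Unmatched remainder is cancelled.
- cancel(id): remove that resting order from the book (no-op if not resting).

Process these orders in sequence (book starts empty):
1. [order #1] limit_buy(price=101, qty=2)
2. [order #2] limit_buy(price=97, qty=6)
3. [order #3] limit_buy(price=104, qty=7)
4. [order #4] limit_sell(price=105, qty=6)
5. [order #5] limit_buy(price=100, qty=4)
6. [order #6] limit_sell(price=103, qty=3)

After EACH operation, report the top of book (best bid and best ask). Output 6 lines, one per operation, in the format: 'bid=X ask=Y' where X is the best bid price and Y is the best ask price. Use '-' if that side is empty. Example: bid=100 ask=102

After op 1 [order #1] limit_buy(price=101, qty=2): fills=none; bids=[#1:2@101] asks=[-]
After op 2 [order #2] limit_buy(price=97, qty=6): fills=none; bids=[#1:2@101 #2:6@97] asks=[-]
After op 3 [order #3] limit_buy(price=104, qty=7): fills=none; bids=[#3:7@104 #1:2@101 #2:6@97] asks=[-]
After op 4 [order #4] limit_sell(price=105, qty=6): fills=none; bids=[#3:7@104 #1:2@101 #2:6@97] asks=[#4:6@105]
After op 5 [order #5] limit_buy(price=100, qty=4): fills=none; bids=[#3:7@104 #1:2@101 #5:4@100 #2:6@97] asks=[#4:6@105]
After op 6 [order #6] limit_sell(price=103, qty=3): fills=#3x#6:3@104; bids=[#3:4@104 #1:2@101 #5:4@100 #2:6@97] asks=[#4:6@105]

Answer: bid=101 ask=-
bid=101 ask=-
bid=104 ask=-
bid=104 ask=105
bid=104 ask=105
bid=104 ask=105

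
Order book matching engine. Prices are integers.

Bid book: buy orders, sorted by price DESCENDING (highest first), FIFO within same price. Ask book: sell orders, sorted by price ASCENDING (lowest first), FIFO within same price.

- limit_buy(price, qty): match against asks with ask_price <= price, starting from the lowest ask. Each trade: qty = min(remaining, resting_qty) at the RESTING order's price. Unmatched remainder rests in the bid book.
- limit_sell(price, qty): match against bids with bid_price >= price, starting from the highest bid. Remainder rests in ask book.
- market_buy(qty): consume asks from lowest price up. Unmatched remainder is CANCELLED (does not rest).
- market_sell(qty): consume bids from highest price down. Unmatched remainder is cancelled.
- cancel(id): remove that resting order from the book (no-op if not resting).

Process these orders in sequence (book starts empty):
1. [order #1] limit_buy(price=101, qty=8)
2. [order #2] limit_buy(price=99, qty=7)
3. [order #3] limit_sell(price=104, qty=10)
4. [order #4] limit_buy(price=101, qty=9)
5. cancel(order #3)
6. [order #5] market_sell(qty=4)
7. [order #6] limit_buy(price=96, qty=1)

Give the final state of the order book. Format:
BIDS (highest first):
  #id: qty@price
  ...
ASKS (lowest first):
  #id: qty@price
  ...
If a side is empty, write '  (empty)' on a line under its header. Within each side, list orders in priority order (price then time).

Answer: BIDS (highest first):
  #1: 4@101
  #4: 9@101
  #2: 7@99
  #6: 1@96
ASKS (lowest first):
  (empty)

Derivation:
After op 1 [order #1] limit_buy(price=101, qty=8): fills=none; bids=[#1:8@101] asks=[-]
After op 2 [order #2] limit_buy(price=99, qty=7): fills=none; bids=[#1:8@101 #2:7@99] asks=[-]
After op 3 [order #3] limit_sell(price=104, qty=10): fills=none; bids=[#1:8@101 #2:7@99] asks=[#3:10@104]
After op 4 [order #4] limit_buy(price=101, qty=9): fills=none; bids=[#1:8@101 #4:9@101 #2:7@99] asks=[#3:10@104]
After op 5 cancel(order #3): fills=none; bids=[#1:8@101 #4:9@101 #2:7@99] asks=[-]
After op 6 [order #5] market_sell(qty=4): fills=#1x#5:4@101; bids=[#1:4@101 #4:9@101 #2:7@99] asks=[-]
After op 7 [order #6] limit_buy(price=96, qty=1): fills=none; bids=[#1:4@101 #4:9@101 #2:7@99 #6:1@96] asks=[-]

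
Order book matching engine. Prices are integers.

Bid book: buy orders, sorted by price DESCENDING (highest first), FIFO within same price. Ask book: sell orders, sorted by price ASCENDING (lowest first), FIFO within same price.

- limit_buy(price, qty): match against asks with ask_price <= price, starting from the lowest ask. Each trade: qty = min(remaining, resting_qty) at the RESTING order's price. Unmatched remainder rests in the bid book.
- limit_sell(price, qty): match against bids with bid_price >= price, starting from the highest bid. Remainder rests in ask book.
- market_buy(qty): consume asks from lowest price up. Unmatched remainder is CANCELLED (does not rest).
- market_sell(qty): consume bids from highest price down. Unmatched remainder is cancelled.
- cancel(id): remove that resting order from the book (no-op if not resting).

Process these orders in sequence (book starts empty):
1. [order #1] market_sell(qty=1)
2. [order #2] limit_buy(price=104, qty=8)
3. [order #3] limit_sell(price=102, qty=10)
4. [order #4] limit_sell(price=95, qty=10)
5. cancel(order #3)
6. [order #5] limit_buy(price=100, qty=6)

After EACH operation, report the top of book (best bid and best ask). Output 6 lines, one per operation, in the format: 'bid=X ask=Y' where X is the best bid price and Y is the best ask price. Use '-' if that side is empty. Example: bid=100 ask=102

After op 1 [order #1] market_sell(qty=1): fills=none; bids=[-] asks=[-]
After op 2 [order #2] limit_buy(price=104, qty=8): fills=none; bids=[#2:8@104] asks=[-]
After op 3 [order #3] limit_sell(price=102, qty=10): fills=#2x#3:8@104; bids=[-] asks=[#3:2@102]
After op 4 [order #4] limit_sell(price=95, qty=10): fills=none; bids=[-] asks=[#4:10@95 #3:2@102]
After op 5 cancel(order #3): fills=none; bids=[-] asks=[#4:10@95]
After op 6 [order #5] limit_buy(price=100, qty=6): fills=#5x#4:6@95; bids=[-] asks=[#4:4@95]

Answer: bid=- ask=-
bid=104 ask=-
bid=- ask=102
bid=- ask=95
bid=- ask=95
bid=- ask=95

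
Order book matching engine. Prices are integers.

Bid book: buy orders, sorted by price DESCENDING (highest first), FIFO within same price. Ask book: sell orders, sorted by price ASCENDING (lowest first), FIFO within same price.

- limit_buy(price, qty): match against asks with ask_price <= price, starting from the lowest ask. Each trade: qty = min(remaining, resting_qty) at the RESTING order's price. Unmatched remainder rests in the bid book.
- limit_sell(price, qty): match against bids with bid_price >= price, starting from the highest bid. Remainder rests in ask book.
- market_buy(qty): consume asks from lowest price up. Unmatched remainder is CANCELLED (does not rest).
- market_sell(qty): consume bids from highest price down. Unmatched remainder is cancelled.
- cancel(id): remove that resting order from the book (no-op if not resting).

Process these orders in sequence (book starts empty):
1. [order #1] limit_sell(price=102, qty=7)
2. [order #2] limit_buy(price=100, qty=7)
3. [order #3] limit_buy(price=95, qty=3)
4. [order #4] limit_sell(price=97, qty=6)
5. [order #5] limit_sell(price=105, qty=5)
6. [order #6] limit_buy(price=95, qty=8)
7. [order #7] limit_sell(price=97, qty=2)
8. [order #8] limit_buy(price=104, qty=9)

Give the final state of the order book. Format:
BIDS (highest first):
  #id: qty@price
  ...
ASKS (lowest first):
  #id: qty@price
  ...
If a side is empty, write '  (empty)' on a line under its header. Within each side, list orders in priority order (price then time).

Answer: BIDS (highest first):
  #8: 1@104
  #3: 3@95
  #6: 8@95
ASKS (lowest first):
  #5: 5@105

Derivation:
After op 1 [order #1] limit_sell(price=102, qty=7): fills=none; bids=[-] asks=[#1:7@102]
After op 2 [order #2] limit_buy(price=100, qty=7): fills=none; bids=[#2:7@100] asks=[#1:7@102]
After op 3 [order #3] limit_buy(price=95, qty=3): fills=none; bids=[#2:7@100 #3:3@95] asks=[#1:7@102]
After op 4 [order #4] limit_sell(price=97, qty=6): fills=#2x#4:6@100; bids=[#2:1@100 #3:3@95] asks=[#1:7@102]
After op 5 [order #5] limit_sell(price=105, qty=5): fills=none; bids=[#2:1@100 #3:3@95] asks=[#1:7@102 #5:5@105]
After op 6 [order #6] limit_buy(price=95, qty=8): fills=none; bids=[#2:1@100 #3:3@95 #6:8@95] asks=[#1:7@102 #5:5@105]
After op 7 [order #7] limit_sell(price=97, qty=2): fills=#2x#7:1@100; bids=[#3:3@95 #6:8@95] asks=[#7:1@97 #1:7@102 #5:5@105]
After op 8 [order #8] limit_buy(price=104, qty=9): fills=#8x#7:1@97 #8x#1:7@102; bids=[#8:1@104 #3:3@95 #6:8@95] asks=[#5:5@105]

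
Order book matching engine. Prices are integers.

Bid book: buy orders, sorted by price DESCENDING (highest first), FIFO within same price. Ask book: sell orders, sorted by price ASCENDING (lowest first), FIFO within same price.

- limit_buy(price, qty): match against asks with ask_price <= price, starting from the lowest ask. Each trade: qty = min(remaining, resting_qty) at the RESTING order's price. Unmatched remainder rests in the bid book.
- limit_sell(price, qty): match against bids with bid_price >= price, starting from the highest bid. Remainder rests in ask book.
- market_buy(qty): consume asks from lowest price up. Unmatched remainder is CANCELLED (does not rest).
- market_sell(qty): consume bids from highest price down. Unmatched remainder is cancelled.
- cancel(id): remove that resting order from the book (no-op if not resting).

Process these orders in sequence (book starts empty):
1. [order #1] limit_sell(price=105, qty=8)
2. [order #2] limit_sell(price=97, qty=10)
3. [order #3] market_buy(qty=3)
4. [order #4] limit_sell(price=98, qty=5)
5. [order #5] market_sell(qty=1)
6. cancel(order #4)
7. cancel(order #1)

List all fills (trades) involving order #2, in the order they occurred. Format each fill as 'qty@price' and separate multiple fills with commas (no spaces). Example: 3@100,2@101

After op 1 [order #1] limit_sell(price=105, qty=8): fills=none; bids=[-] asks=[#1:8@105]
After op 2 [order #2] limit_sell(price=97, qty=10): fills=none; bids=[-] asks=[#2:10@97 #1:8@105]
After op 3 [order #3] market_buy(qty=3): fills=#3x#2:3@97; bids=[-] asks=[#2:7@97 #1:8@105]
After op 4 [order #4] limit_sell(price=98, qty=5): fills=none; bids=[-] asks=[#2:7@97 #4:5@98 #1:8@105]
After op 5 [order #5] market_sell(qty=1): fills=none; bids=[-] asks=[#2:7@97 #4:5@98 #1:8@105]
After op 6 cancel(order #4): fills=none; bids=[-] asks=[#2:7@97 #1:8@105]
After op 7 cancel(order #1): fills=none; bids=[-] asks=[#2:7@97]

Answer: 3@97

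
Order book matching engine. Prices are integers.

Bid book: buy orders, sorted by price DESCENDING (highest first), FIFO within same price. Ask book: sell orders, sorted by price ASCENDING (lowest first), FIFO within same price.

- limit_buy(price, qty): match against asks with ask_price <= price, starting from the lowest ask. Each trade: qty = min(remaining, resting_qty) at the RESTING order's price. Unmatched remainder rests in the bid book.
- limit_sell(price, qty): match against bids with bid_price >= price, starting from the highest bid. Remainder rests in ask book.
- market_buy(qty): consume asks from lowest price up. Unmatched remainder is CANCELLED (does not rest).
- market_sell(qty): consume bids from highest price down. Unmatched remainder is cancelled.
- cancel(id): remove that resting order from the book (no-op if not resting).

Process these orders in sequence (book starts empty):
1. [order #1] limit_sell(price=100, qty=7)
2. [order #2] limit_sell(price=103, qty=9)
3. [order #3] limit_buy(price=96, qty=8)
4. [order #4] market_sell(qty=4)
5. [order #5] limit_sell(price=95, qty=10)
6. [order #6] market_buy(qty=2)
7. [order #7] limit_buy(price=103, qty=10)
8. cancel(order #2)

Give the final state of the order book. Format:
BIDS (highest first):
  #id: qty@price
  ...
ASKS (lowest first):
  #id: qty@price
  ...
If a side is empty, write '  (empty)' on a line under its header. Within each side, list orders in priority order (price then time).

After op 1 [order #1] limit_sell(price=100, qty=7): fills=none; bids=[-] asks=[#1:7@100]
After op 2 [order #2] limit_sell(price=103, qty=9): fills=none; bids=[-] asks=[#1:7@100 #2:9@103]
After op 3 [order #3] limit_buy(price=96, qty=8): fills=none; bids=[#3:8@96] asks=[#1:7@100 #2:9@103]
After op 4 [order #4] market_sell(qty=4): fills=#3x#4:4@96; bids=[#3:4@96] asks=[#1:7@100 #2:9@103]
After op 5 [order #5] limit_sell(price=95, qty=10): fills=#3x#5:4@96; bids=[-] asks=[#5:6@95 #1:7@100 #2:9@103]
After op 6 [order #6] market_buy(qty=2): fills=#6x#5:2@95; bids=[-] asks=[#5:4@95 #1:7@100 #2:9@103]
After op 7 [order #7] limit_buy(price=103, qty=10): fills=#7x#5:4@95 #7x#1:6@100; bids=[-] asks=[#1:1@100 #2:9@103]
After op 8 cancel(order #2): fills=none; bids=[-] asks=[#1:1@100]

Answer: BIDS (highest first):
  (empty)
ASKS (lowest first):
  #1: 1@100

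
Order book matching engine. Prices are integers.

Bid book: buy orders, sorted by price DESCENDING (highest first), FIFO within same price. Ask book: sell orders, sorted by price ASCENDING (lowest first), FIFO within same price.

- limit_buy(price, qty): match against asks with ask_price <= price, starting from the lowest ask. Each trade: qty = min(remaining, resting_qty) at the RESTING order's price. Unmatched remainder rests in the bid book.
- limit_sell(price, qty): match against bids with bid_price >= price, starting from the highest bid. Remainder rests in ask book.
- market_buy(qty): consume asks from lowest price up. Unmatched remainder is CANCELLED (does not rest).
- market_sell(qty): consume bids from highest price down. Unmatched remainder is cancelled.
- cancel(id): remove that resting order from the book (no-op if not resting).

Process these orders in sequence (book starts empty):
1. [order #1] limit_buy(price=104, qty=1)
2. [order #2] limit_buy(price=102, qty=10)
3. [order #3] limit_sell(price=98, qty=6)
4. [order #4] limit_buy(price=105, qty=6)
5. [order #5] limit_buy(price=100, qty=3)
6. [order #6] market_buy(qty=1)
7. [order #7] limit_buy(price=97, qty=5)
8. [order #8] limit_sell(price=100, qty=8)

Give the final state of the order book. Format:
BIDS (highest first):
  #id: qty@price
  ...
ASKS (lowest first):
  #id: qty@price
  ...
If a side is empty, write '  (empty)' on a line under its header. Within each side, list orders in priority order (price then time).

After op 1 [order #1] limit_buy(price=104, qty=1): fills=none; bids=[#1:1@104] asks=[-]
After op 2 [order #2] limit_buy(price=102, qty=10): fills=none; bids=[#1:1@104 #2:10@102] asks=[-]
After op 3 [order #3] limit_sell(price=98, qty=6): fills=#1x#3:1@104 #2x#3:5@102; bids=[#2:5@102] asks=[-]
After op 4 [order #4] limit_buy(price=105, qty=6): fills=none; bids=[#4:6@105 #2:5@102] asks=[-]
After op 5 [order #5] limit_buy(price=100, qty=3): fills=none; bids=[#4:6@105 #2:5@102 #5:3@100] asks=[-]
After op 6 [order #6] market_buy(qty=1): fills=none; bids=[#4:6@105 #2:5@102 #5:3@100] asks=[-]
After op 7 [order #7] limit_buy(price=97, qty=5): fills=none; bids=[#4:6@105 #2:5@102 #5:3@100 #7:5@97] asks=[-]
After op 8 [order #8] limit_sell(price=100, qty=8): fills=#4x#8:6@105 #2x#8:2@102; bids=[#2:3@102 #5:3@100 #7:5@97] asks=[-]

Answer: BIDS (highest first):
  #2: 3@102
  #5: 3@100
  #7: 5@97
ASKS (lowest first):
  (empty)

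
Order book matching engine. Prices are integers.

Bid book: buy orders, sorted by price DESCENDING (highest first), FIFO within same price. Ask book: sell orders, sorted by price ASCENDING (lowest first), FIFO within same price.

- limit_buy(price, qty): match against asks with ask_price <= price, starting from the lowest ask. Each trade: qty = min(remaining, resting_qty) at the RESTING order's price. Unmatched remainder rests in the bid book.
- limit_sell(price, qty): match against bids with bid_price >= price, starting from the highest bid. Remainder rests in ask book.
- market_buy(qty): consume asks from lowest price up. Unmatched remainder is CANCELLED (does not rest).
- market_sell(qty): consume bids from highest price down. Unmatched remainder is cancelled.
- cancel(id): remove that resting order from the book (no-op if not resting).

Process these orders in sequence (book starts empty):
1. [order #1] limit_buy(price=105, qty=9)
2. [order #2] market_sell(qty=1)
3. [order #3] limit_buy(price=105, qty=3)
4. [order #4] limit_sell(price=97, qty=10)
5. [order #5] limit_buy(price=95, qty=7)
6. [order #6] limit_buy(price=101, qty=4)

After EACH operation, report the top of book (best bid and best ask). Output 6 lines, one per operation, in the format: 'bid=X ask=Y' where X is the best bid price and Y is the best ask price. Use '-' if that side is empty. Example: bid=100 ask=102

After op 1 [order #1] limit_buy(price=105, qty=9): fills=none; bids=[#1:9@105] asks=[-]
After op 2 [order #2] market_sell(qty=1): fills=#1x#2:1@105; bids=[#1:8@105] asks=[-]
After op 3 [order #3] limit_buy(price=105, qty=3): fills=none; bids=[#1:8@105 #3:3@105] asks=[-]
After op 4 [order #4] limit_sell(price=97, qty=10): fills=#1x#4:8@105 #3x#4:2@105; bids=[#3:1@105] asks=[-]
After op 5 [order #5] limit_buy(price=95, qty=7): fills=none; bids=[#3:1@105 #5:7@95] asks=[-]
After op 6 [order #6] limit_buy(price=101, qty=4): fills=none; bids=[#3:1@105 #6:4@101 #5:7@95] asks=[-]

Answer: bid=105 ask=-
bid=105 ask=-
bid=105 ask=-
bid=105 ask=-
bid=105 ask=-
bid=105 ask=-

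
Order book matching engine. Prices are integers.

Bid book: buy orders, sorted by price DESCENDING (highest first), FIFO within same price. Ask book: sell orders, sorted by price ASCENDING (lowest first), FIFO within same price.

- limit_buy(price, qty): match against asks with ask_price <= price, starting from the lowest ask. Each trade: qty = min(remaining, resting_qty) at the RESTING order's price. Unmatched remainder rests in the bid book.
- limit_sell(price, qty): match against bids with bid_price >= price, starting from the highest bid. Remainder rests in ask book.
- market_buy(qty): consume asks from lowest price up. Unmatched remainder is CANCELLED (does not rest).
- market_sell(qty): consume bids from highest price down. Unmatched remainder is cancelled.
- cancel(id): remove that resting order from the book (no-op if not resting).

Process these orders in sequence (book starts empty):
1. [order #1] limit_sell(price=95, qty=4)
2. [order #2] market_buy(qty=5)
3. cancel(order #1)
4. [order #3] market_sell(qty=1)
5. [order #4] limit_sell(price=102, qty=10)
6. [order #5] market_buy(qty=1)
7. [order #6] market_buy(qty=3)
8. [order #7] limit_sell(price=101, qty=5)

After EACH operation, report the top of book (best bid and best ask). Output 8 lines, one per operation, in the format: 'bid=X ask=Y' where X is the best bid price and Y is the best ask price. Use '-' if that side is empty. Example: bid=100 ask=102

Answer: bid=- ask=95
bid=- ask=-
bid=- ask=-
bid=- ask=-
bid=- ask=102
bid=- ask=102
bid=- ask=102
bid=- ask=101

Derivation:
After op 1 [order #1] limit_sell(price=95, qty=4): fills=none; bids=[-] asks=[#1:4@95]
After op 2 [order #2] market_buy(qty=5): fills=#2x#1:4@95; bids=[-] asks=[-]
After op 3 cancel(order #1): fills=none; bids=[-] asks=[-]
After op 4 [order #3] market_sell(qty=1): fills=none; bids=[-] asks=[-]
After op 5 [order #4] limit_sell(price=102, qty=10): fills=none; bids=[-] asks=[#4:10@102]
After op 6 [order #5] market_buy(qty=1): fills=#5x#4:1@102; bids=[-] asks=[#4:9@102]
After op 7 [order #6] market_buy(qty=3): fills=#6x#4:3@102; bids=[-] asks=[#4:6@102]
After op 8 [order #7] limit_sell(price=101, qty=5): fills=none; bids=[-] asks=[#7:5@101 #4:6@102]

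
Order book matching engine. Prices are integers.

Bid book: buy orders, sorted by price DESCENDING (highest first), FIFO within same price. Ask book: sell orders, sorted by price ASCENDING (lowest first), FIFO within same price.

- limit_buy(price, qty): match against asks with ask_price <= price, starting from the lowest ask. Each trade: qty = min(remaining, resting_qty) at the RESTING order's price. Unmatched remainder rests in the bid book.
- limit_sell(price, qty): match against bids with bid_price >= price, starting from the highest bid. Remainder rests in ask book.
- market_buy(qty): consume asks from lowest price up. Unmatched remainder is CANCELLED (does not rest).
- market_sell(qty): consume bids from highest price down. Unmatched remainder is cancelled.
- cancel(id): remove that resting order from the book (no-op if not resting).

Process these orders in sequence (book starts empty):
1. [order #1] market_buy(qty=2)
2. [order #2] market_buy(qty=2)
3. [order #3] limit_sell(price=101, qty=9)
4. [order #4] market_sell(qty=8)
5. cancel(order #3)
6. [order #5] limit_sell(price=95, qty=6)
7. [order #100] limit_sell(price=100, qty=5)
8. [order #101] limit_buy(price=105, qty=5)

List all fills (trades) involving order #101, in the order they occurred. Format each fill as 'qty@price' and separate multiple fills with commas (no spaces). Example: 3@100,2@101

After op 1 [order #1] market_buy(qty=2): fills=none; bids=[-] asks=[-]
After op 2 [order #2] market_buy(qty=2): fills=none; bids=[-] asks=[-]
After op 3 [order #3] limit_sell(price=101, qty=9): fills=none; bids=[-] asks=[#3:9@101]
After op 4 [order #4] market_sell(qty=8): fills=none; bids=[-] asks=[#3:9@101]
After op 5 cancel(order #3): fills=none; bids=[-] asks=[-]
After op 6 [order #5] limit_sell(price=95, qty=6): fills=none; bids=[-] asks=[#5:6@95]
After op 7 [order #100] limit_sell(price=100, qty=5): fills=none; bids=[-] asks=[#5:6@95 #100:5@100]
After op 8 [order #101] limit_buy(price=105, qty=5): fills=#101x#5:5@95; bids=[-] asks=[#5:1@95 #100:5@100]

Answer: 5@95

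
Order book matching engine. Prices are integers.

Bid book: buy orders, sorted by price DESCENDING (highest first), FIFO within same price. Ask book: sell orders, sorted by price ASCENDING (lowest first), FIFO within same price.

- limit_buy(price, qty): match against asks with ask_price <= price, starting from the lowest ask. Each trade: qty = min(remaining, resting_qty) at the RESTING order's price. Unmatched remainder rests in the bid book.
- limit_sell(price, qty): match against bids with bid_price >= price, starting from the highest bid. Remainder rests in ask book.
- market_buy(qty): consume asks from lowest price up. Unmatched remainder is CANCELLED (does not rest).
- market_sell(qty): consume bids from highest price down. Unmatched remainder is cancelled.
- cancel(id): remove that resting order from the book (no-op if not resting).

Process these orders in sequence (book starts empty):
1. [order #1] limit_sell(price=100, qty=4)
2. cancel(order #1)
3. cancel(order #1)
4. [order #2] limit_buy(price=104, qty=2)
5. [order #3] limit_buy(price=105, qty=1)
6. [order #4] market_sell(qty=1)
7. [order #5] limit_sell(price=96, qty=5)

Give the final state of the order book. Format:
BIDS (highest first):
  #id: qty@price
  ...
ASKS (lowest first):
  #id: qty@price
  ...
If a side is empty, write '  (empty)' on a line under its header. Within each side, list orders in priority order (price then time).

Answer: BIDS (highest first):
  (empty)
ASKS (lowest first):
  #5: 3@96

Derivation:
After op 1 [order #1] limit_sell(price=100, qty=4): fills=none; bids=[-] asks=[#1:4@100]
After op 2 cancel(order #1): fills=none; bids=[-] asks=[-]
After op 3 cancel(order #1): fills=none; bids=[-] asks=[-]
After op 4 [order #2] limit_buy(price=104, qty=2): fills=none; bids=[#2:2@104] asks=[-]
After op 5 [order #3] limit_buy(price=105, qty=1): fills=none; bids=[#3:1@105 #2:2@104] asks=[-]
After op 6 [order #4] market_sell(qty=1): fills=#3x#4:1@105; bids=[#2:2@104] asks=[-]
After op 7 [order #5] limit_sell(price=96, qty=5): fills=#2x#5:2@104; bids=[-] asks=[#5:3@96]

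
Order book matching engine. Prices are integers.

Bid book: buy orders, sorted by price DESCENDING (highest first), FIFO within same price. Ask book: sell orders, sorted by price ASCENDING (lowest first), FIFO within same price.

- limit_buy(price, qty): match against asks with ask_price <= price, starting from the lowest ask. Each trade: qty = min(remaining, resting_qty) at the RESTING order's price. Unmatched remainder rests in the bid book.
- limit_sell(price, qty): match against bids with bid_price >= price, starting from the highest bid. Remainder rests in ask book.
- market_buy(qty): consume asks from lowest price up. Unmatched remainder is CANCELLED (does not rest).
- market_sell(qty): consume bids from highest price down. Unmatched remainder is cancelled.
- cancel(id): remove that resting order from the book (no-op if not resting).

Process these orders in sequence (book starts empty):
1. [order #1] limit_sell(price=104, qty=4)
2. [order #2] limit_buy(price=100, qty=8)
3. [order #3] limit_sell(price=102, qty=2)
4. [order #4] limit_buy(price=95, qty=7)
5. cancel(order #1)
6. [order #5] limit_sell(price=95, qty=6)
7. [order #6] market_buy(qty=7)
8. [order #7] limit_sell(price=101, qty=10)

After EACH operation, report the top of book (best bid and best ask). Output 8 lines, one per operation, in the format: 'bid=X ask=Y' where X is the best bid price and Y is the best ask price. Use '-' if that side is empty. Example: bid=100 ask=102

Answer: bid=- ask=104
bid=100 ask=104
bid=100 ask=102
bid=100 ask=102
bid=100 ask=102
bid=100 ask=102
bid=100 ask=-
bid=100 ask=101

Derivation:
After op 1 [order #1] limit_sell(price=104, qty=4): fills=none; bids=[-] asks=[#1:4@104]
After op 2 [order #2] limit_buy(price=100, qty=8): fills=none; bids=[#2:8@100] asks=[#1:4@104]
After op 3 [order #3] limit_sell(price=102, qty=2): fills=none; bids=[#2:8@100] asks=[#3:2@102 #1:4@104]
After op 4 [order #4] limit_buy(price=95, qty=7): fills=none; bids=[#2:8@100 #4:7@95] asks=[#3:2@102 #1:4@104]
After op 5 cancel(order #1): fills=none; bids=[#2:8@100 #4:7@95] asks=[#3:2@102]
After op 6 [order #5] limit_sell(price=95, qty=6): fills=#2x#5:6@100; bids=[#2:2@100 #4:7@95] asks=[#3:2@102]
After op 7 [order #6] market_buy(qty=7): fills=#6x#3:2@102; bids=[#2:2@100 #4:7@95] asks=[-]
After op 8 [order #7] limit_sell(price=101, qty=10): fills=none; bids=[#2:2@100 #4:7@95] asks=[#7:10@101]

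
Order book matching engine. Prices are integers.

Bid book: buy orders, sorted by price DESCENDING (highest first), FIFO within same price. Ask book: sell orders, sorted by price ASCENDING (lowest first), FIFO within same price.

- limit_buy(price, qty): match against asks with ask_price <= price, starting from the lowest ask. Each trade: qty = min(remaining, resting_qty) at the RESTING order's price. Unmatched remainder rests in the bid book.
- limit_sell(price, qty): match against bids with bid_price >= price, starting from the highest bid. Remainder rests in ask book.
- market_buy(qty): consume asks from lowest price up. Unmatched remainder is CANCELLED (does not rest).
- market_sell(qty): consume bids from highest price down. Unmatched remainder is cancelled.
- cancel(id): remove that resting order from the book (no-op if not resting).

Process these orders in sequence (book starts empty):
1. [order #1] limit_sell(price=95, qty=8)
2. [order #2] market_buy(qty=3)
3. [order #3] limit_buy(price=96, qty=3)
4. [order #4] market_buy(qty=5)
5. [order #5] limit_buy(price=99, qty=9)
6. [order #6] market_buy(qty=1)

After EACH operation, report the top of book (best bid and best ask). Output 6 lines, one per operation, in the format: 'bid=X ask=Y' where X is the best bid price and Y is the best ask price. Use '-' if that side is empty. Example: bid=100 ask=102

Answer: bid=- ask=95
bid=- ask=95
bid=- ask=95
bid=- ask=-
bid=99 ask=-
bid=99 ask=-

Derivation:
After op 1 [order #1] limit_sell(price=95, qty=8): fills=none; bids=[-] asks=[#1:8@95]
After op 2 [order #2] market_buy(qty=3): fills=#2x#1:3@95; bids=[-] asks=[#1:5@95]
After op 3 [order #3] limit_buy(price=96, qty=3): fills=#3x#1:3@95; bids=[-] asks=[#1:2@95]
After op 4 [order #4] market_buy(qty=5): fills=#4x#1:2@95; bids=[-] asks=[-]
After op 5 [order #5] limit_buy(price=99, qty=9): fills=none; bids=[#5:9@99] asks=[-]
After op 6 [order #6] market_buy(qty=1): fills=none; bids=[#5:9@99] asks=[-]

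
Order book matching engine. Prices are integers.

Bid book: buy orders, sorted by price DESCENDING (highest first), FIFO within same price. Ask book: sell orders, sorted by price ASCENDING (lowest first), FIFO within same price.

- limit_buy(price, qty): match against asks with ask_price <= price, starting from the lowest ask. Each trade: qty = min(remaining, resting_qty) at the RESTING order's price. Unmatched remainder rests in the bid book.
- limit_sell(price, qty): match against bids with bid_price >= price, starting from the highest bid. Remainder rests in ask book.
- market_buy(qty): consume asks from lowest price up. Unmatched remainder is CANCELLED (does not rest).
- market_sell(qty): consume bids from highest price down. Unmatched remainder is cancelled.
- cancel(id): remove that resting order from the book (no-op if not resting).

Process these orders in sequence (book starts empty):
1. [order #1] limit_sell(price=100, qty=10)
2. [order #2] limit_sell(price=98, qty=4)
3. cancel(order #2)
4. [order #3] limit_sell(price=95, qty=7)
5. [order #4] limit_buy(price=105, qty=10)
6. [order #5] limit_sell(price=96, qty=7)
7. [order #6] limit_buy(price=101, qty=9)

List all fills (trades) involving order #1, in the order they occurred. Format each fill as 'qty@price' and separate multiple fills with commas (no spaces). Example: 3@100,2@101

After op 1 [order #1] limit_sell(price=100, qty=10): fills=none; bids=[-] asks=[#1:10@100]
After op 2 [order #2] limit_sell(price=98, qty=4): fills=none; bids=[-] asks=[#2:4@98 #1:10@100]
After op 3 cancel(order #2): fills=none; bids=[-] asks=[#1:10@100]
After op 4 [order #3] limit_sell(price=95, qty=7): fills=none; bids=[-] asks=[#3:7@95 #1:10@100]
After op 5 [order #4] limit_buy(price=105, qty=10): fills=#4x#3:7@95 #4x#1:3@100; bids=[-] asks=[#1:7@100]
After op 6 [order #5] limit_sell(price=96, qty=7): fills=none; bids=[-] asks=[#5:7@96 #1:7@100]
After op 7 [order #6] limit_buy(price=101, qty=9): fills=#6x#5:7@96 #6x#1:2@100; bids=[-] asks=[#1:5@100]

Answer: 3@100,2@100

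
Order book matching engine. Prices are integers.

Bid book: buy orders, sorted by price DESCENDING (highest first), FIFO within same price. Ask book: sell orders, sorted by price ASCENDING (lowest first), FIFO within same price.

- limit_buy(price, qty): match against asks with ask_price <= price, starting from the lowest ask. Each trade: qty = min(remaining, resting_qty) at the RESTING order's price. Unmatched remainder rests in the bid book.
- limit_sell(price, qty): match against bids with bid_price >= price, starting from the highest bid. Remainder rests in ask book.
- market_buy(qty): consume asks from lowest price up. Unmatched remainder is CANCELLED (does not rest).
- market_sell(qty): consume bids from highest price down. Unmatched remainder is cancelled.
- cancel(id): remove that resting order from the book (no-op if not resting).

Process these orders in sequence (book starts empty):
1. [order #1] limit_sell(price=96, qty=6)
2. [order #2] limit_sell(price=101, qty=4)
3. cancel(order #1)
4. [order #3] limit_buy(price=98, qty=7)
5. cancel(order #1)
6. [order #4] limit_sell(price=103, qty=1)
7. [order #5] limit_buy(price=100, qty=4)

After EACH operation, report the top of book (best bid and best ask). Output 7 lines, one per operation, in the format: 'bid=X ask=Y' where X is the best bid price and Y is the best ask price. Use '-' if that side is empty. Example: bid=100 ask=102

After op 1 [order #1] limit_sell(price=96, qty=6): fills=none; bids=[-] asks=[#1:6@96]
After op 2 [order #2] limit_sell(price=101, qty=4): fills=none; bids=[-] asks=[#1:6@96 #2:4@101]
After op 3 cancel(order #1): fills=none; bids=[-] asks=[#2:4@101]
After op 4 [order #3] limit_buy(price=98, qty=7): fills=none; bids=[#3:7@98] asks=[#2:4@101]
After op 5 cancel(order #1): fills=none; bids=[#3:7@98] asks=[#2:4@101]
After op 6 [order #4] limit_sell(price=103, qty=1): fills=none; bids=[#3:7@98] asks=[#2:4@101 #4:1@103]
After op 7 [order #5] limit_buy(price=100, qty=4): fills=none; bids=[#5:4@100 #3:7@98] asks=[#2:4@101 #4:1@103]

Answer: bid=- ask=96
bid=- ask=96
bid=- ask=101
bid=98 ask=101
bid=98 ask=101
bid=98 ask=101
bid=100 ask=101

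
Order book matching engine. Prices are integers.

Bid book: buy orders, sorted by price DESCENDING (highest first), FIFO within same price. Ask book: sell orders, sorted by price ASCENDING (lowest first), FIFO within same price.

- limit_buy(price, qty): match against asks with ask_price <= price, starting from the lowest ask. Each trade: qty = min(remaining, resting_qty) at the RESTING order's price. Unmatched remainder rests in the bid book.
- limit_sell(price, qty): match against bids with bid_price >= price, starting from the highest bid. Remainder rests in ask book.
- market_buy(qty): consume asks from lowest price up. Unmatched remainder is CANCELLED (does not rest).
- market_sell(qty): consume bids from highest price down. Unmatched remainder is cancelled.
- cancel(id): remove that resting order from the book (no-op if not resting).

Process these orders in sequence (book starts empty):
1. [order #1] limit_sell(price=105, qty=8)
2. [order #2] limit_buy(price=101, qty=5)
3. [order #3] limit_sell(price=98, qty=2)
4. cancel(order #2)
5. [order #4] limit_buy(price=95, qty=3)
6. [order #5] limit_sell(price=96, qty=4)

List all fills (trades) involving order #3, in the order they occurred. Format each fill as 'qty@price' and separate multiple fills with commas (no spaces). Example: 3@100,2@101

Answer: 2@101

Derivation:
After op 1 [order #1] limit_sell(price=105, qty=8): fills=none; bids=[-] asks=[#1:8@105]
After op 2 [order #2] limit_buy(price=101, qty=5): fills=none; bids=[#2:5@101] asks=[#1:8@105]
After op 3 [order #3] limit_sell(price=98, qty=2): fills=#2x#3:2@101; bids=[#2:3@101] asks=[#1:8@105]
After op 4 cancel(order #2): fills=none; bids=[-] asks=[#1:8@105]
After op 5 [order #4] limit_buy(price=95, qty=3): fills=none; bids=[#4:3@95] asks=[#1:8@105]
After op 6 [order #5] limit_sell(price=96, qty=4): fills=none; bids=[#4:3@95] asks=[#5:4@96 #1:8@105]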